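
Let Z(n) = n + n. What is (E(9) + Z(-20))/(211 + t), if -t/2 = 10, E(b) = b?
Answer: -31/191 ≈ -0.16230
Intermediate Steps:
Z(n) = 2*n
t = -20 (t = -2*10 = -20)
(E(9) + Z(-20))/(211 + t) = (9 + 2*(-20))/(211 - 20) = (9 - 40)/191 = -31*1/191 = -31/191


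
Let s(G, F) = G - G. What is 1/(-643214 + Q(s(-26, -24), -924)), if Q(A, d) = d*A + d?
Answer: -1/644138 ≈ -1.5525e-6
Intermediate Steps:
s(G, F) = 0
Q(A, d) = d + A*d (Q(A, d) = A*d + d = d + A*d)
1/(-643214 + Q(s(-26, -24), -924)) = 1/(-643214 - 924*(1 + 0)) = 1/(-643214 - 924*1) = 1/(-643214 - 924) = 1/(-644138) = -1/644138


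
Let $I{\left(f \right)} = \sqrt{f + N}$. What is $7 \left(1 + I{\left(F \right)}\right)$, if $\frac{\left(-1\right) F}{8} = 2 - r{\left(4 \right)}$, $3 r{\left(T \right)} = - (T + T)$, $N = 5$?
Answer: $7 + \frac{7 i \sqrt{291}}{3} \approx 7.0 + 39.804 i$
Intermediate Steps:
$r{\left(T \right)} = - \frac{2 T}{3}$ ($r{\left(T \right)} = \frac{\left(-1\right) \left(T + T\right)}{3} = \frac{\left(-1\right) 2 T}{3} = \frac{\left(-2\right) T}{3} = - \frac{2 T}{3}$)
$F = - \frac{112}{3}$ ($F = - 8 \left(2 - \left(- \frac{2}{3}\right) 4\right) = - 8 \left(2 - - \frac{8}{3}\right) = - 8 \left(2 + \frac{8}{3}\right) = \left(-8\right) \frac{14}{3} = - \frac{112}{3} \approx -37.333$)
$I{\left(f \right)} = \sqrt{5 + f}$ ($I{\left(f \right)} = \sqrt{f + 5} = \sqrt{5 + f}$)
$7 \left(1 + I{\left(F \right)}\right) = 7 \left(1 + \sqrt{5 - \frac{112}{3}}\right) = 7 \left(1 + \sqrt{- \frac{97}{3}}\right) = 7 \left(1 + \frac{i \sqrt{291}}{3}\right) = 7 + \frac{7 i \sqrt{291}}{3}$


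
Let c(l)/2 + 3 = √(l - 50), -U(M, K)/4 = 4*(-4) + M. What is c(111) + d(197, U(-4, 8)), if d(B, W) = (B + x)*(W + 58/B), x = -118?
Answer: 1248440/197 + 2*√61 ≈ 6352.9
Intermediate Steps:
U(M, K) = 64 - 4*M (U(M, K) = -4*(4*(-4) + M) = -4*(-16 + M) = 64 - 4*M)
c(l) = -6 + 2*√(-50 + l) (c(l) = -6 + 2*√(l - 50) = -6 + 2*√(-50 + l))
d(B, W) = (-118 + B)*(W + 58/B) (d(B, W) = (B - 118)*(W + 58/B) = (-118 + B)*(W + 58/B))
c(111) + d(197, U(-4, 8)) = (-6 + 2*√(-50 + 111)) + (58 - 6844/197 - 118*(64 - 4*(-4)) + 197*(64 - 4*(-4))) = (-6 + 2*√61) + (58 - 6844*1/197 - 118*(64 + 16) + 197*(64 + 16)) = (-6 + 2*√61) + (58 - 6844/197 - 118*80 + 197*80) = (-6 + 2*√61) + (58 - 6844/197 - 9440 + 15760) = (-6 + 2*√61) + 1249622/197 = 1248440/197 + 2*√61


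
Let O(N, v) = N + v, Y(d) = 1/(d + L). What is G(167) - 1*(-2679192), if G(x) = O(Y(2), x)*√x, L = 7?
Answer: 2679192 + 1504*√167/9 ≈ 2.6814e+6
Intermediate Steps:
Y(d) = 1/(7 + d) (Y(d) = 1/(d + 7) = 1/(7 + d))
G(x) = √x*(⅑ + x) (G(x) = (1/(7 + 2) + x)*√x = (1/9 + x)*√x = (⅑ + x)*√x = √x*(⅑ + x))
G(167) - 1*(-2679192) = √167*(⅑ + 167) - 1*(-2679192) = √167*(1504/9) + 2679192 = 1504*√167/9 + 2679192 = 2679192 + 1504*√167/9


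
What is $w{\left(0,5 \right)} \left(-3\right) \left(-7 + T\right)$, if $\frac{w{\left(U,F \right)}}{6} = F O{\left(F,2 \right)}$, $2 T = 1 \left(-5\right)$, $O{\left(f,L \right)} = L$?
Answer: $1710$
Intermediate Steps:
$T = - \frac{5}{2}$ ($T = \frac{1 \left(-5\right)}{2} = \frac{1}{2} \left(-5\right) = - \frac{5}{2} \approx -2.5$)
$w{\left(U,F \right)} = 12 F$ ($w{\left(U,F \right)} = 6 F 2 = 6 \cdot 2 F = 12 F$)
$w{\left(0,5 \right)} \left(-3\right) \left(-7 + T\right) = 12 \cdot 5 \left(-3\right) \left(-7 - \frac{5}{2}\right) = 60 \left(-3\right) \left(- \frac{19}{2}\right) = \left(-180\right) \left(- \frac{19}{2}\right) = 1710$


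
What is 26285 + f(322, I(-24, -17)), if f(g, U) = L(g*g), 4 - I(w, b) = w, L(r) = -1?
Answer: 26284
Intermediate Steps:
I(w, b) = 4 - w
f(g, U) = -1
26285 + f(322, I(-24, -17)) = 26285 - 1 = 26284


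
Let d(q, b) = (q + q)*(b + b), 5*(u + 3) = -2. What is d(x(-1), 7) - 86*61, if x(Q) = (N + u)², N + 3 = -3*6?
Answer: 285602/25 ≈ 11424.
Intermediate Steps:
u = -17/5 (u = -3 + (⅕)*(-2) = -3 - ⅖ = -17/5 ≈ -3.4000)
N = -21 (N = -3 - 3*6 = -3 - 18 = -21)
x(Q) = 14884/25 (x(Q) = (-21 - 17/5)² = (-122/5)² = 14884/25)
d(q, b) = 4*b*q (d(q, b) = (2*q)*(2*b) = 4*b*q)
d(x(-1), 7) - 86*61 = 4*7*(14884/25) - 86*61 = 416752/25 - 5246 = 285602/25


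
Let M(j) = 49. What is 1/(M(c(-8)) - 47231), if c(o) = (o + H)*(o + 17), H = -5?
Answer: -1/47182 ≈ -2.1195e-5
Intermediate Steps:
c(o) = (-5 + o)*(17 + o) (c(o) = (o - 5)*(o + 17) = (-5 + o)*(17 + o))
1/(M(c(-8)) - 47231) = 1/(49 - 47231) = 1/(-47182) = -1/47182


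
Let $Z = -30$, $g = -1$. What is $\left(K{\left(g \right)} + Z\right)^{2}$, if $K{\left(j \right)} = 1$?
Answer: $841$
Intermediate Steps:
$\left(K{\left(g \right)} + Z\right)^{2} = \left(1 - 30\right)^{2} = \left(-29\right)^{2} = 841$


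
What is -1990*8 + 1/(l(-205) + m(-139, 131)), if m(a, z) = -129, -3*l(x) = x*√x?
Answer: -139537113641/8764894 - 615*I*√205/8764894 ≈ -15920.0 - 0.0010046*I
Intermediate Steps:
l(x) = -x^(3/2)/3 (l(x) = -x*√x/3 = -x^(3/2)/3)
-1990*8 + 1/(l(-205) + m(-139, 131)) = -1990*8 + 1/(-(-205)*I*√205/3 - 129) = -15920 + 1/(-(-205)*I*√205/3 - 129) = -15920 + 1/(205*I*√205/3 - 129) = -15920 + 1/(-129 + 205*I*√205/3)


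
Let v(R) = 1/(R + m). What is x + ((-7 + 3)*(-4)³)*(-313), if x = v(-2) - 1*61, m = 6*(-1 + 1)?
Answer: -160379/2 ≈ -80190.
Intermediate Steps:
m = 0 (m = 6*0 = 0)
v(R) = 1/R (v(R) = 1/(R + 0) = 1/R)
x = -123/2 (x = 1/(-2) - 1*61 = -½ - 61 = -123/2 ≈ -61.500)
x + ((-7 + 3)*(-4)³)*(-313) = -123/2 + ((-7 + 3)*(-4)³)*(-313) = -123/2 - 4*(-64)*(-313) = -123/2 + 256*(-313) = -123/2 - 80128 = -160379/2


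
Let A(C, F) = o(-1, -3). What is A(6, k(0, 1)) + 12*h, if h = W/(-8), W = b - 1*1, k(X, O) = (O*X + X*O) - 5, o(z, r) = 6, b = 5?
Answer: 0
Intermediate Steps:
k(X, O) = -5 + 2*O*X (k(X, O) = (O*X + O*X) - 5 = 2*O*X - 5 = -5 + 2*O*X)
W = 4 (W = 5 - 1*1 = 5 - 1 = 4)
A(C, F) = 6
h = -1/2 (h = 4/(-8) = 4*(-1/8) = -1/2 ≈ -0.50000)
A(6, k(0, 1)) + 12*h = 6 + 12*(-1/2) = 6 - 6 = 0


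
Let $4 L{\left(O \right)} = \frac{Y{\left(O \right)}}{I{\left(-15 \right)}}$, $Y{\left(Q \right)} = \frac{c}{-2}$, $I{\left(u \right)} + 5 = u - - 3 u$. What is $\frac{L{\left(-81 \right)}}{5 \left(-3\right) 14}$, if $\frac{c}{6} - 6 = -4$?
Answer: $- \frac{1}{9100} \approx -0.00010989$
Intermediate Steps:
$c = 12$ ($c = 36 + 6 \left(-4\right) = 36 - 24 = 12$)
$I{\left(u \right)} = -5 + 4 u$ ($I{\left(u \right)} = -5 + \left(u - - 3 u\right) = -5 + \left(u + 3 u\right) = -5 + 4 u$)
$Y{\left(Q \right)} = -6$ ($Y{\left(Q \right)} = \frac{12}{-2} = 12 \left(- \frac{1}{2}\right) = -6$)
$L{\left(O \right)} = \frac{3}{130}$ ($L{\left(O \right)} = \frac{\left(-6\right) \frac{1}{-5 + 4 \left(-15\right)}}{4} = \frac{\left(-6\right) \frac{1}{-5 - 60}}{4} = \frac{\left(-6\right) \frac{1}{-65}}{4} = \frac{\left(-6\right) \left(- \frac{1}{65}\right)}{4} = \frac{1}{4} \cdot \frac{6}{65} = \frac{3}{130}$)
$\frac{L{\left(-81 \right)}}{5 \left(-3\right) 14} = \frac{3}{130 \cdot 5 \left(-3\right) 14} = \frac{3}{130 \left(\left(-15\right) 14\right)} = \frac{3}{130 \left(-210\right)} = \frac{3}{130} \left(- \frac{1}{210}\right) = - \frac{1}{9100}$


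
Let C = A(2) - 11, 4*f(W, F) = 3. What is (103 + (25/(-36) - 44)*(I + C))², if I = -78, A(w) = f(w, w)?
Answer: 339666330481/20736 ≈ 1.6381e+7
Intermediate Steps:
f(W, F) = ¾ (f(W, F) = (¼)*3 = ¾)
A(w) = ¾
C = -41/4 (C = ¾ - 11 = -41/4 ≈ -10.250)
(103 + (25/(-36) - 44)*(I + C))² = (103 + (25/(-36) - 44)*(-78 - 41/4))² = (103 + (25*(-1/36) - 44)*(-353/4))² = (103 + (-25/36 - 44)*(-353/4))² = (103 - 1609/36*(-353/4))² = (103 + 567977/144)² = (582809/144)² = 339666330481/20736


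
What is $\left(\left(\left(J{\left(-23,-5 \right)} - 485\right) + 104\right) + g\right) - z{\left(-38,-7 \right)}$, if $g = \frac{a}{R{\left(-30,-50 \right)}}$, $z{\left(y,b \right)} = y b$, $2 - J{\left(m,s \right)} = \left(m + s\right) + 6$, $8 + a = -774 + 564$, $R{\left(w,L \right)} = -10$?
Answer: $- \frac{3006}{5} \approx -601.2$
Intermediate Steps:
$a = -218$ ($a = -8 + \left(-774 + 564\right) = -8 - 210 = -218$)
$J{\left(m,s \right)} = -4 - m - s$ ($J{\left(m,s \right)} = 2 - \left(\left(m + s\right) + 6\right) = 2 - \left(6 + m + s\right) = -4 - m - s$)
$z{\left(y,b \right)} = b y$
$g = \frac{109}{5}$ ($g = - \frac{218}{-10} = \left(-218\right) \left(- \frac{1}{10}\right) = \frac{109}{5} \approx 21.8$)
$\left(\left(\left(J{\left(-23,-5 \right)} - 485\right) + 104\right) + g\right) - z{\left(-38,-7 \right)} = \left(\left(\left(\left(-4 - -23 - -5\right) - 485\right) + 104\right) + \frac{109}{5}\right) - \left(-7\right) \left(-38\right) = \left(\left(\left(\left(-4 + 23 + 5\right) - 485\right) + 104\right) + \frac{109}{5}\right) - 266 = \left(\left(\left(24 - 485\right) + 104\right) + \frac{109}{5}\right) - 266 = \left(\left(-461 + 104\right) + \frac{109}{5}\right) - 266 = \left(-357 + \frac{109}{5}\right) - 266 = - \frac{1676}{5} - 266 = - \frac{3006}{5}$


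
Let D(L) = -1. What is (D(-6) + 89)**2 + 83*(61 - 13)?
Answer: 11728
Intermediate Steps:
(D(-6) + 89)**2 + 83*(61 - 13) = (-1 + 89)**2 + 83*(61 - 13) = 88**2 + 83*48 = 7744 + 3984 = 11728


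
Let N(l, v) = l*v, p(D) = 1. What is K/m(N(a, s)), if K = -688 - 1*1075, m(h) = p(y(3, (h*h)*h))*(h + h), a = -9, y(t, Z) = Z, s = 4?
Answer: 1763/72 ≈ 24.486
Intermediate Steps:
m(h) = 2*h (m(h) = 1*(h + h) = 1*(2*h) = 2*h)
K = -1763 (K = -688 - 1075 = -1763)
K/m(N(a, s)) = -1763/(2*(-9*4)) = -1763/(2*(-36)) = -1763/(-72) = -1763*(-1/72) = 1763/72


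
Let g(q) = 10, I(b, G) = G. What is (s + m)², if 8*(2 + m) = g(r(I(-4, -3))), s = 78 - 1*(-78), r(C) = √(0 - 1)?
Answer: 385641/16 ≈ 24103.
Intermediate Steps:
r(C) = I (r(C) = √(-1) = I)
s = 156 (s = 78 + 78 = 156)
m = -¾ (m = -2 + (⅛)*10 = -2 + 5/4 = -¾ ≈ -0.75000)
(s + m)² = (156 - ¾)² = (621/4)² = 385641/16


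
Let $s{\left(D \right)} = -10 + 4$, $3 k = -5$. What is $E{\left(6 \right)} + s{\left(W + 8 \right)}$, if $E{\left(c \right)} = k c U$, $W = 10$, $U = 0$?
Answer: $-6$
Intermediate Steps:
$k = - \frac{5}{3}$ ($k = \frac{1}{3} \left(-5\right) = - \frac{5}{3} \approx -1.6667$)
$s{\left(D \right)} = -6$
$E{\left(c \right)} = 0$ ($E{\left(c \right)} = - \frac{5 c}{3} \cdot 0 = 0$)
$E{\left(6 \right)} + s{\left(W + 8 \right)} = 0 - 6 = -6$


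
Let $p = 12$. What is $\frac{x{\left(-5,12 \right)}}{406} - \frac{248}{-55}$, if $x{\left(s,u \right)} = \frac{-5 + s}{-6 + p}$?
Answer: $\frac{301789}{66990} \approx 4.505$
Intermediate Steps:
$x{\left(s,u \right)} = - \frac{5}{6} + \frac{s}{6}$ ($x{\left(s,u \right)} = \frac{-5 + s}{-6 + 12} = \frac{-5 + s}{6} = \left(-5 + s\right) \frac{1}{6} = - \frac{5}{6} + \frac{s}{6}$)
$\frac{x{\left(-5,12 \right)}}{406} - \frac{248}{-55} = \frac{- \frac{5}{6} + \frac{1}{6} \left(-5\right)}{406} - \frac{248}{-55} = \left(- \frac{5}{6} - \frac{5}{6}\right) \frac{1}{406} - - \frac{248}{55} = \left(- \frac{5}{3}\right) \frac{1}{406} + \frac{248}{55} = - \frac{5}{1218} + \frac{248}{55} = \frac{301789}{66990}$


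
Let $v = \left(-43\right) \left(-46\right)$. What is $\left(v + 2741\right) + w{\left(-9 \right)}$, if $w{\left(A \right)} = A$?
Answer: $4710$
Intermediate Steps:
$v = 1978$
$\left(v + 2741\right) + w{\left(-9 \right)} = \left(1978 + 2741\right) - 9 = 4719 - 9 = 4710$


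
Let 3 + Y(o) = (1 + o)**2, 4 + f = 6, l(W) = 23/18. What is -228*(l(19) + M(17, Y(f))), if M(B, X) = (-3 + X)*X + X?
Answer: -17290/3 ≈ -5763.3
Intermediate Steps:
l(W) = 23/18 (l(W) = 23*(1/18) = 23/18)
f = 2 (f = -4 + 6 = 2)
Y(o) = -3 + (1 + o)**2
M(B, X) = X + X*(-3 + X) (M(B, X) = X*(-3 + X) + X = X + X*(-3 + X))
-228*(l(19) + M(17, Y(f))) = -228*(23/18 + (-3 + (1 + 2)**2)*(-2 + (-3 + (1 + 2)**2))) = -228*(23/18 + (-3 + 3**2)*(-2 + (-3 + 3**2))) = -228*(23/18 + (-3 + 9)*(-2 + (-3 + 9))) = -228*(23/18 + 6*(-2 + 6)) = -228*(23/18 + 6*4) = -228*(23/18 + 24) = -228*455/18 = -17290/3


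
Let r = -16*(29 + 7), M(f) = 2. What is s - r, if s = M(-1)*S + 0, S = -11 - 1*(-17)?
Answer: 588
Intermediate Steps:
S = 6 (S = -11 + 17 = 6)
r = -576 (r = -16*36 = -576)
s = 12 (s = 2*6 + 0 = 12 + 0 = 12)
s - r = 12 - 1*(-576) = 12 + 576 = 588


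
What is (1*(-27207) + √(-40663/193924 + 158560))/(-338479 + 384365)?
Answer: -27207/45886 + √1490720393257737/4449198332 ≈ -0.58425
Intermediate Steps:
(1*(-27207) + √(-40663/193924 + 158560))/(-338479 + 384365) = (-27207 + √(-40663*1/193924 + 158560))/45886 = (-27207 + √(-40663/193924 + 158560))*(1/45886) = (-27207 + √(30748548777/193924))*(1/45886) = (-27207 + √1490720393257737/96962)*(1/45886) = -27207/45886 + √1490720393257737/4449198332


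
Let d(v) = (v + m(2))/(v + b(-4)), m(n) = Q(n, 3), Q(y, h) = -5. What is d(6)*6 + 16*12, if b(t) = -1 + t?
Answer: 198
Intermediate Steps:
m(n) = -5
d(v) = 1 (d(v) = (v - 5)/(v + (-1 - 4)) = (-5 + v)/(v - 5) = (-5 + v)/(-5 + v) = 1)
d(6)*6 + 16*12 = 1*6 + 16*12 = 6 + 192 = 198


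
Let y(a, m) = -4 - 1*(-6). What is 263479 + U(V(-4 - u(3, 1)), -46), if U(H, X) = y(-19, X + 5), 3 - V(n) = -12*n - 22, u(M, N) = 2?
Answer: 263481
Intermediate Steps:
y(a, m) = 2 (y(a, m) = -4 + 6 = 2)
V(n) = 25 + 12*n (V(n) = 3 - (-12*n - 22) = 3 - (-22 - 12*n) = 3 + (22 + 12*n) = 25 + 12*n)
U(H, X) = 2
263479 + U(V(-4 - u(3, 1)), -46) = 263479 + 2 = 263481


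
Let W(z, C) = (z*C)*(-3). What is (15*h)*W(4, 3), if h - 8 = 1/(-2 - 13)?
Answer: -4284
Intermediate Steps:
W(z, C) = -3*C*z (W(z, C) = (C*z)*(-3) = -3*C*z)
h = 119/15 (h = 8 + 1/(-2 - 13) = 8 + 1/(-15) = 8 - 1/15 = 119/15 ≈ 7.9333)
(15*h)*W(4, 3) = (15*(119/15))*(-3*3*4) = 119*(-36) = -4284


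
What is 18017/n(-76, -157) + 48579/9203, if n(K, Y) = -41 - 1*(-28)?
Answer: -165178924/119639 ≈ -1380.6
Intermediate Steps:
n(K, Y) = -13 (n(K, Y) = -41 + 28 = -13)
18017/n(-76, -157) + 48579/9203 = 18017/(-13) + 48579/9203 = 18017*(-1/13) + 48579*(1/9203) = -18017/13 + 48579/9203 = -165178924/119639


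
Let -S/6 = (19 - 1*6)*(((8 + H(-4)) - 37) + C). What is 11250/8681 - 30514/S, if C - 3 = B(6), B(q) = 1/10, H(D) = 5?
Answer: -5898380/338559 ≈ -17.422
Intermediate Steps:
B(q) = ⅒
C = 31/10 (C = 3 + ⅒ = 31/10 ≈ 3.1000)
S = 8151/5 (S = -6*(19 - 1*6)*(((8 + 5) - 37) + 31/10) = -6*(19 - 6)*((13 - 37) + 31/10) = -78*(-24 + 31/10) = -78*(-209)/10 = -6*(-2717/10) = 8151/5 ≈ 1630.2)
11250/8681 - 30514/S = 11250/8681 - 30514/8151/5 = 11250*(1/8681) - 30514*5/8151 = 11250/8681 - 730/39 = -5898380/338559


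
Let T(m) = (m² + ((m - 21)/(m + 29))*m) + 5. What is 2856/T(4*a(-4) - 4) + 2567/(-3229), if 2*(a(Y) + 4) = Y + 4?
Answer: 71536561/14417485 ≈ 4.9618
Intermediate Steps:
a(Y) = -2 + Y/2 (a(Y) = -4 + (Y + 4)/2 = -4 + (4 + Y)/2 = -4 + (2 + Y/2) = -2 + Y/2)
T(m) = 5 + m² + m*(-21 + m)/(29 + m) (T(m) = (m² + ((-21 + m)/(29 + m))*m) + 5 = (m² + m*(-21 + m)/(29 + m)) + 5 = 5 + m² + m*(-21 + m)/(29 + m))
2856/T(4*a(-4) - 4) + 2567/(-3229) = 2856/(((145 + (4*(-2 + (½)*(-4)) - 4)³ - 16*(4*(-2 + (½)*(-4)) - 4) + 30*(4*(-2 + (½)*(-4)) - 4)²)/(29 + (4*(-2 + (½)*(-4)) - 4)))) + 2567/(-3229) = 2856/(((145 + (4*(-2 - 2) - 4)³ - 16*(4*(-2 - 2) - 4) + 30*(4*(-2 - 2) - 4)²)/(29 + (4*(-2 - 2) - 4)))) + 2567*(-1/3229) = 2856/(((145 + (4*(-4) - 4)³ - 16*(4*(-4) - 4) + 30*(4*(-4) - 4)²)/(29 + (4*(-4) - 4)))) - 2567/3229 = 2856/(((145 + (-16 - 4)³ - 16*(-16 - 4) + 30*(-16 - 4)²)/(29 + (-16 - 4)))) - 2567/3229 = 2856/(((145 + (-20)³ - 16*(-20) + 30*(-20)²)/(29 - 20))) - 2567/3229 = 2856/(((145 - 8000 + 320 + 30*400)/9)) - 2567/3229 = 2856/(((145 - 8000 + 320 + 12000)/9)) - 2567/3229 = 2856/(((⅑)*4465)) - 2567/3229 = 2856/(4465/9) - 2567/3229 = 2856*(9/4465) - 2567/3229 = 25704/4465 - 2567/3229 = 71536561/14417485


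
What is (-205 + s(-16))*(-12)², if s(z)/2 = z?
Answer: -34128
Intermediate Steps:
s(z) = 2*z
(-205 + s(-16))*(-12)² = (-205 + 2*(-16))*(-12)² = (-205 - 32)*144 = -237*144 = -34128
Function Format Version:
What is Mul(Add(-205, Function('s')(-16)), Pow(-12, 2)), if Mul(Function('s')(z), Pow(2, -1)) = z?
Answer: -34128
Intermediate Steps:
Function('s')(z) = Mul(2, z)
Mul(Add(-205, Function('s')(-16)), Pow(-12, 2)) = Mul(Add(-205, Mul(2, -16)), Pow(-12, 2)) = Mul(Add(-205, -32), 144) = Mul(-237, 144) = -34128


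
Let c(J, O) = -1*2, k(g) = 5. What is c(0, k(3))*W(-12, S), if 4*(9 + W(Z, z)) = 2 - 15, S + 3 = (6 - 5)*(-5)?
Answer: 49/2 ≈ 24.500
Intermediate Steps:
c(J, O) = -2
S = -8 (S = -3 + (6 - 5)*(-5) = -3 + 1*(-5) = -3 - 5 = -8)
W(Z, z) = -49/4 (W(Z, z) = -9 + (2 - 15)/4 = -9 + (¼)*(-13) = -9 - 13/4 = -49/4)
c(0, k(3))*W(-12, S) = -2*(-49/4) = 49/2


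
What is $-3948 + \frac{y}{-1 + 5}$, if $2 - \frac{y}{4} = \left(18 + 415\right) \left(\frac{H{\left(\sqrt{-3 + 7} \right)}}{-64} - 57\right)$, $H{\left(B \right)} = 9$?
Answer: $\frac{1330937}{64} \approx 20796.0$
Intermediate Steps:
$y = \frac{1583609}{16}$ ($y = 8 - 4 \left(18 + 415\right) \left(\frac{9}{-64} - 57\right) = 8 - 4 \cdot 433 \left(9 \left(- \frac{1}{64}\right) - 57\right) = 8 - 4 \cdot 433 \left(- \frac{9}{64} - 57\right) = 8 - 4 \cdot 433 \left(- \frac{3657}{64}\right) = 8 - - \frac{1583481}{16} = 8 + \frac{1583481}{16} = \frac{1583609}{16} \approx 98976.0$)
$-3948 + \frac{y}{-1 + 5} = -3948 + \frac{1583609}{16 \left(-1 + 5\right)} = -3948 + \frac{1583609}{16 \cdot 4} = -3948 + \frac{1583609}{16} \cdot \frac{1}{4} = -3948 + \frac{1583609}{64} = \frac{1330937}{64}$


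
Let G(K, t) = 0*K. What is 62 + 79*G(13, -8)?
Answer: 62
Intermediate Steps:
G(K, t) = 0
62 + 79*G(13, -8) = 62 + 79*0 = 62 + 0 = 62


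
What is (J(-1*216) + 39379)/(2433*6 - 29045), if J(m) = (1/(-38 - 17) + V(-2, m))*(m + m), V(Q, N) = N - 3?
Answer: -7369717/794585 ≈ -9.2749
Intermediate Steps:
V(Q, N) = -3 + N
J(m) = 2*m*(-166/55 + m) (J(m) = (1/(-38 - 17) + (-3 + m))*(m + m) = (1/(-55) + (-3 + m))*(2*m) = (-1/55 + (-3 + m))*(2*m) = (-166/55 + m)*(2*m) = 2*m*(-166/55 + m))
(J(-1*216) + 39379)/(2433*6 - 29045) = (2*(-1*216)*(-166 + 55*(-1*216))/55 + 39379)/(2433*6 - 29045) = ((2/55)*(-216)*(-166 + 55*(-216)) + 39379)/(14598 - 29045) = ((2/55)*(-216)*(-166 - 11880) + 39379)/(-14447) = ((2/55)*(-216)*(-12046) + 39379)*(-1/14447) = (5203872/55 + 39379)*(-1/14447) = (7369717/55)*(-1/14447) = -7369717/794585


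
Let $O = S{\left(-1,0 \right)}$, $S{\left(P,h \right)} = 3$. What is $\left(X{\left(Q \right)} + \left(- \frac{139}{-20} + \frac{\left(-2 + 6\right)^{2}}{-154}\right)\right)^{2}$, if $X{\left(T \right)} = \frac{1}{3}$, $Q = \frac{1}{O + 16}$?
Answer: $\frac{1100182561}{21344400} \approx 51.544$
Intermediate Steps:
$O = 3$
$Q = \frac{1}{19}$ ($Q = \frac{1}{3 + 16} = \frac{1}{19} \approx 0.052632$)
$X{\left(T \right)} = \frac{1}{3}$
$\left(X{\left(Q \right)} + \left(- \frac{139}{-20} + \frac{\left(-2 + 6\right)^{2}}{-154}\right)\right)^{2} = \left(\frac{1}{3} + \left(- \frac{139}{-20} + \frac{\left(-2 + 6\right)^{2}}{-154}\right)\right)^{2} = \left(\frac{1}{3} + \left(\left(-139\right) \left(- \frac{1}{20}\right) + 4^{2} \left(- \frac{1}{154}\right)\right)\right)^{2} = \left(\frac{1}{3} + \left(\frac{139}{20} + 16 \left(- \frac{1}{154}\right)\right)\right)^{2} = \left(\frac{1}{3} + \left(\frac{139}{20} - \frac{8}{77}\right)\right)^{2} = \left(\frac{1}{3} + \frac{10543}{1540}\right)^{2} = \left(\frac{33169}{4620}\right)^{2} = \frac{1100182561}{21344400}$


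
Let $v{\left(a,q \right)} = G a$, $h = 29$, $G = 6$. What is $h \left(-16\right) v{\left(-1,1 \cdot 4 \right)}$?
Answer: $2784$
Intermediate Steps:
$v{\left(a,q \right)} = 6 a$
$h \left(-16\right) v{\left(-1,1 \cdot 4 \right)} = 29 \left(-16\right) 6 \left(-1\right) = \left(-464\right) \left(-6\right) = 2784$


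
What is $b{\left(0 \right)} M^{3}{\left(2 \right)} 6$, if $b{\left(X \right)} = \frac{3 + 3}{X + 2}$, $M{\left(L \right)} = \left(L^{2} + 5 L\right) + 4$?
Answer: $104976$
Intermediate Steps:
$M{\left(L \right)} = 4 + L^{2} + 5 L$
$b{\left(X \right)} = \frac{6}{2 + X}$
$b{\left(0 \right)} M^{3}{\left(2 \right)} 6 = \frac{6}{2 + 0} \left(4 + 2^{2} + 5 \cdot 2\right)^{3} \cdot 6 = \frac{6}{2} \left(4 + 4 + 10\right)^{3} \cdot 6 = 6 \cdot \frac{1}{2} \cdot 18^{3} \cdot 6 = 3 \cdot 5832 \cdot 6 = 17496 \cdot 6 = 104976$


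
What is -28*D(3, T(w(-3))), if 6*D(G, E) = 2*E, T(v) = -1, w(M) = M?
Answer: 28/3 ≈ 9.3333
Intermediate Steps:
D(G, E) = E/3 (D(G, E) = (2*E)/6 = E/3)
-28*D(3, T(w(-3))) = -28*(-1)/3 = -28*(-1/3) = 28/3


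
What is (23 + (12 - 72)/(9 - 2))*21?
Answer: 303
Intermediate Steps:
(23 + (12 - 72)/(9 - 2))*21 = (23 - 60/7)*21 = (101/7)*21 = 303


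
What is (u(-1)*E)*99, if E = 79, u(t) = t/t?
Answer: 7821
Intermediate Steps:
u(t) = 1
(u(-1)*E)*99 = (1*79)*99 = 79*99 = 7821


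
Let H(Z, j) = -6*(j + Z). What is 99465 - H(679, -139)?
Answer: 102705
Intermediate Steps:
H(Z, j) = -6*Z - 6*j (H(Z, j) = -6*(Z + j) = -6*Z - 6*j)
99465 - H(679, -139) = 99465 - (-6*679 - 6*(-139)) = 99465 - (-4074 + 834) = 99465 - 1*(-3240) = 99465 + 3240 = 102705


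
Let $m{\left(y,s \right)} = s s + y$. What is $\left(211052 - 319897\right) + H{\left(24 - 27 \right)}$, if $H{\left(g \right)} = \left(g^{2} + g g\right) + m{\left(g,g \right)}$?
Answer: $-108821$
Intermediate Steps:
$m{\left(y,s \right)} = y + s^{2}$ ($m{\left(y,s \right)} = s^{2} + y = y + s^{2}$)
$H{\left(g \right)} = g + 3 g^{2}$ ($H{\left(g \right)} = \left(g^{2} + g g\right) + \left(g + g^{2}\right) = \left(g^{2} + g^{2}\right) + \left(g + g^{2}\right) = 2 g^{2} + \left(g + g^{2}\right) = g + 3 g^{2}$)
$\left(211052 - 319897\right) + H{\left(24 - 27 \right)} = \left(211052 - 319897\right) + \left(24 - 27\right) \left(1 + 3 \left(24 - 27\right)\right) = -108845 - 3 \left(1 + 3 \left(-3\right)\right) = -108845 - 3 \left(1 - 9\right) = -108845 - -24 = -108845 + 24 = -108821$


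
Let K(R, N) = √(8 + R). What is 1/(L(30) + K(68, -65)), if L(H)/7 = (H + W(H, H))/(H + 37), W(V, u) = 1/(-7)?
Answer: -737/15657 + 8978*√19/297483 ≈ 0.084479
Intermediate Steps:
W(V, u) = -⅐
L(H) = 7*(-⅐ + H)/(37 + H) (L(H) = 7*((H - ⅐)/(H + 37)) = 7*((-⅐ + H)/(37 + H)) = 7*(-⅐ + H)/(37 + H))
1/(L(30) + K(68, -65)) = 1/((-1 + 7*30)/(37 + 30) + √(8 + 68)) = 1/((-1 + 210)/67 + √76) = 1/((1/67)*209 + 2*√19) = 1/(209/67 + 2*√19)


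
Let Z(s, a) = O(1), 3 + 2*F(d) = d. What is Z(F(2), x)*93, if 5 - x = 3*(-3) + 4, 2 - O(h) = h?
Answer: 93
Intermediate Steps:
O(h) = 2 - h
F(d) = -3/2 + d/2
x = 10 (x = 5 - (3*(-3) + 4) = 5 - (-9 + 4) = 5 - 1*(-5) = 5 + 5 = 10)
Z(s, a) = 1 (Z(s, a) = 2 - 1*1 = 2 - 1 = 1)
Z(F(2), x)*93 = 1*93 = 93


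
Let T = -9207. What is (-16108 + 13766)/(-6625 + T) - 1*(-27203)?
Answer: 215340119/7916 ≈ 27203.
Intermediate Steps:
(-16108 + 13766)/(-6625 + T) - 1*(-27203) = (-16108 + 13766)/(-6625 - 9207) - 1*(-27203) = -2342/(-15832) + 27203 = -2342*(-1/15832) + 27203 = 1171/7916 + 27203 = 215340119/7916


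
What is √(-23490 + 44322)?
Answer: 4*√1302 ≈ 144.33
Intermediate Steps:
√(-23490 + 44322) = √20832 = 4*√1302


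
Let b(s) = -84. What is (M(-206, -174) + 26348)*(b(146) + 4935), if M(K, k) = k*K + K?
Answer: 300694086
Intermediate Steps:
M(K, k) = K + K*k (M(K, k) = K*k + K = K + K*k)
(M(-206, -174) + 26348)*(b(146) + 4935) = (-206*(1 - 174) + 26348)*(-84 + 4935) = (-206*(-173) + 26348)*4851 = (35638 + 26348)*4851 = 61986*4851 = 300694086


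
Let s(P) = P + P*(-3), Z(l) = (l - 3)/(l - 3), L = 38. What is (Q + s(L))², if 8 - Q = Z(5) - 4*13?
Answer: 289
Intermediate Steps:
Z(l) = 1 (Z(l) = (-3 + l)/(-3 + l) = 1)
s(P) = -2*P (s(P) = P - 3*P = -2*P)
Q = 59 (Q = 8 - (1 - 4*13) = 8 - (1 - 52) = 8 - 1*(-51) = 8 + 51 = 59)
(Q + s(L))² = (59 - 2*38)² = (59 - 76)² = (-17)² = 289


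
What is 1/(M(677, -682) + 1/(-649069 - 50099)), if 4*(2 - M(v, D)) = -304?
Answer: 699168/54535103 ≈ 0.012821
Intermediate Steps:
M(v, D) = 78 (M(v, D) = 2 - 1/4*(-304) = 2 + 76 = 78)
1/(M(677, -682) + 1/(-649069 - 50099)) = 1/(78 + 1/(-649069 - 50099)) = 1/(78 + 1/(-699168)) = 1/(78 - 1/699168) = 1/(54535103/699168) = 699168/54535103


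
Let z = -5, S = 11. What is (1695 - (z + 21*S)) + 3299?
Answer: 4768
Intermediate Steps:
(1695 - (z + 21*S)) + 3299 = (1695 - (-5 + 21*11)) + 3299 = (1695 - (-5 + 231)) + 3299 = (1695 - 1*226) + 3299 = (1695 - 226) + 3299 = 1469 + 3299 = 4768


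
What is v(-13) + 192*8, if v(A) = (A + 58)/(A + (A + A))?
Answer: 19953/13 ≈ 1534.8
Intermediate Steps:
v(A) = (58 + A)/(3*A) (v(A) = (58 + A)/(A + 2*A) = (58 + A)/((3*A)) = (58 + A)*(1/(3*A)) = (58 + A)/(3*A))
v(-13) + 192*8 = (⅓)*(58 - 13)/(-13) + 192*8 = (⅓)*(-1/13)*45 + 1536 = -15/13 + 1536 = 19953/13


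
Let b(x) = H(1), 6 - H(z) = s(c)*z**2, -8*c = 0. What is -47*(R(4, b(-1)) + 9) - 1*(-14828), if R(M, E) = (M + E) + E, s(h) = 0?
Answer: 13653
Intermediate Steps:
c = 0 (c = -1/8*0 = 0)
H(z) = 6 (H(z) = 6 - 0*z**2 = 6 - 1*0 = 6 + 0 = 6)
b(x) = 6
R(M, E) = M + 2*E (R(M, E) = (E + M) + E = M + 2*E)
-47*(R(4, b(-1)) + 9) - 1*(-14828) = -47*((4 + 2*6) + 9) - 1*(-14828) = -47*((4 + 12) + 9) + 14828 = -47*(16 + 9) + 14828 = -47*25 + 14828 = -1175 + 14828 = 13653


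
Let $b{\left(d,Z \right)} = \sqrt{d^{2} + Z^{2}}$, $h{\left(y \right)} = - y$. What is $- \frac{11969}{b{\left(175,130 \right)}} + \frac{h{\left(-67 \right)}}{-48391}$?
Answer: $- \frac{67}{48391} - \frac{11969 \sqrt{1901}}{9505} \approx -54.904$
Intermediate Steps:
$b{\left(d,Z \right)} = \sqrt{Z^{2} + d^{2}}$
$- \frac{11969}{b{\left(175,130 \right)}} + \frac{h{\left(-67 \right)}}{-48391} = - \frac{11969}{\sqrt{130^{2} + 175^{2}}} + \frac{\left(-1\right) \left(-67\right)}{-48391} = - \frac{11969}{\sqrt{16900 + 30625}} + 67 \left(- \frac{1}{48391}\right) = - \frac{11969}{\sqrt{47525}} - \frac{67}{48391} = - \frac{11969}{5 \sqrt{1901}} - \frac{67}{48391} = - 11969 \frac{\sqrt{1901}}{9505} - \frac{67}{48391} = - \frac{11969 \sqrt{1901}}{9505} - \frac{67}{48391} = - \frac{67}{48391} - \frac{11969 \sqrt{1901}}{9505}$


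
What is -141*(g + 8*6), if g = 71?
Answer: -16779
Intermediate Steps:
-141*(g + 8*6) = -141*(71 + 8*6) = -141*(71 + 48) = -141*119 = -16779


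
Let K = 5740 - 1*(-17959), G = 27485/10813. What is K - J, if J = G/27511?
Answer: 7049894195172/297476443 ≈ 23699.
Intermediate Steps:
G = 27485/10813 (G = 27485*(1/10813) = 27485/10813 ≈ 2.5418)
K = 23699 (K = 5740 + 17959 = 23699)
J = 27485/297476443 (J = (27485/10813)/27511 = (27485/10813)*(1/27511) = 27485/297476443 ≈ 9.2394e-5)
K - J = 23699 - 1*27485/297476443 = 23699 - 27485/297476443 = 7049894195172/297476443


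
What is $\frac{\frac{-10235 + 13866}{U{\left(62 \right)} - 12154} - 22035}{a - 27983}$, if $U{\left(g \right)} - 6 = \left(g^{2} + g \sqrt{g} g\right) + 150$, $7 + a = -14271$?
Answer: $\frac{3120316753981}{5984475374546} - \frac{3489391 \sqrt{62}}{8976713061819} \approx 0.5214$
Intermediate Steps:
$a = -14278$ ($a = -7 - 14271 = -14278$)
$U{\left(g \right)} = 156 + g^{2} + g^{\frac{5}{2}}$ ($U{\left(g \right)} = 6 + \left(\left(g^{2} + g \sqrt{g} g\right) + 150\right) = 6 + \left(\left(g^{2} + g^{\frac{3}{2}} g\right) + 150\right) = 6 + \left(\left(g^{2} + g^{\frac{5}{2}}\right) + 150\right) = 6 + \left(150 + g^{2} + g^{\frac{5}{2}}\right) = 156 + g^{2} + g^{\frac{5}{2}}$)
$\frac{\frac{-10235 + 13866}{U{\left(62 \right)} - 12154} - 22035}{a - 27983} = \frac{\frac{-10235 + 13866}{\left(156 + 62^{2} + 62^{\frac{5}{2}}\right) - 12154} - 22035}{-14278 - 27983} = \frac{\frac{3631}{\left(156 + 3844 + 3844 \sqrt{62}\right) - 12154} - 22035}{-42261} = \left(\frac{3631}{\left(4000 + 3844 \sqrt{62}\right) - 12154} - 22035\right) \left(- \frac{1}{42261}\right) = \left(\frac{3631}{-8154 + 3844 \sqrt{62}} - 22035\right) \left(- \frac{1}{42261}\right) = \left(-22035 + \frac{3631}{-8154 + 3844 \sqrt{62}}\right) \left(- \frac{1}{42261}\right) = \frac{7345}{14087} - \frac{3631}{42261 \left(-8154 + 3844 \sqrt{62}\right)}$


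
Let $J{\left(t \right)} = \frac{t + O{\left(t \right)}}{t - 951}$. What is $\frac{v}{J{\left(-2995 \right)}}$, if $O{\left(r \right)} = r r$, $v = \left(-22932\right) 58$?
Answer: $\frac{874733496}{1494505} \approx 585.3$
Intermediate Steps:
$v = -1330056$
$O{\left(r \right)} = r^{2}$
$J{\left(t \right)} = \frac{t + t^{2}}{-951 + t}$ ($J{\left(t \right)} = \frac{t + t^{2}}{t - 951} = \frac{t + t^{2}}{-951 + t}$)
$\frac{v}{J{\left(-2995 \right)}} = - \frac{1330056}{\left(-2995\right) \frac{1}{-951 - 2995} \left(1 - 2995\right)} = - \frac{1330056}{\left(-2995\right) \frac{1}{-3946} \left(-2994\right)} = - \frac{1330056}{\left(-2995\right) \left(- \frac{1}{3946}\right) \left(-2994\right)} = - \frac{1330056}{- \frac{4483515}{1973}} = \left(-1330056\right) \left(- \frac{1973}{4483515}\right) = \frac{874733496}{1494505}$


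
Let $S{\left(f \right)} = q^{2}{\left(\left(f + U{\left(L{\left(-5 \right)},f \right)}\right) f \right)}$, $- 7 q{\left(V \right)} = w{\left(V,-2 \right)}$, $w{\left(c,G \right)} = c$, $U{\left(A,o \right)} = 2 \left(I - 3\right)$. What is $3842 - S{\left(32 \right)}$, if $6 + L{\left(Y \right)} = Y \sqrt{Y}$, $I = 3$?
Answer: $- \frac{860318}{49} \approx -17558.0$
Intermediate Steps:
$L{\left(Y \right)} = -6 + Y^{\frac{3}{2}}$ ($L{\left(Y \right)} = -6 + Y \sqrt{Y} = -6 + Y^{\frac{3}{2}}$)
$U{\left(A,o \right)} = 0$ ($U{\left(A,o \right)} = 2 \left(3 - 3\right) = 2 \cdot 0 = 0$)
$q{\left(V \right)} = - \frac{V}{7}$
$S{\left(f \right)} = \frac{f^{4}}{49}$ ($S{\left(f \right)} = \left(- \frac{\left(f + 0\right) f}{7}\right)^{2} = \left(- \frac{f f}{7}\right)^{2} = \left(- \frac{f^{2}}{7}\right)^{2} = \frac{f^{4}}{49}$)
$3842 - S{\left(32 \right)} = 3842 - \frac{32^{4}}{49} = 3842 - \frac{1}{49} \cdot 1048576 = 3842 - \frac{1048576}{49} = - \frac{860318}{49}$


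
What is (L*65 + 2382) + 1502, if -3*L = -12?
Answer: 4144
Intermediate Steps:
L = 4 (L = -1/3*(-12) = 4)
(L*65 + 2382) + 1502 = (4*65 + 2382) + 1502 = (260 + 2382) + 1502 = 2642 + 1502 = 4144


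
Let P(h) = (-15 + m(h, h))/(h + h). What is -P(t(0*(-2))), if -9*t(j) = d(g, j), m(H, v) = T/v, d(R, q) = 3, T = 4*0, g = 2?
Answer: -45/2 ≈ -22.500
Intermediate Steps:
T = 0
m(H, v) = 0 (m(H, v) = 0/v = 0)
t(j) = -1/3 (t(j) = -1/9*3 = -1/3)
P(h) = -15/(2*h) (P(h) = (-15 + 0)/(h + h) = -15*1/(2*h) = -15/(2*h))
-P(t(0*(-2))) = -(-15)/(2*(-1/3)) = -(-15)*(-3)/2 = -1*45/2 = -45/2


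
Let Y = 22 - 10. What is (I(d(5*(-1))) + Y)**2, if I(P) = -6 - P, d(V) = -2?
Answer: 64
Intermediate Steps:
Y = 12
(I(d(5*(-1))) + Y)**2 = ((-6 - 1*(-2)) + 12)**2 = ((-6 + 2) + 12)**2 = (-4 + 12)**2 = 8**2 = 64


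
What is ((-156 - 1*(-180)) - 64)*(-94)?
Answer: 3760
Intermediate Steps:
((-156 - 1*(-180)) - 64)*(-94) = ((-156 + 180) - 64)*(-94) = (24 - 64)*(-94) = -40*(-94) = 3760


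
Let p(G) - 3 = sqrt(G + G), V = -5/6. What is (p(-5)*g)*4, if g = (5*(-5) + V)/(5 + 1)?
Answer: -155/3 - 155*I*sqrt(10)/9 ≈ -51.667 - 54.461*I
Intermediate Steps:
V = -5/6 (V = -5*1/6 = -5/6 ≈ -0.83333)
p(G) = 3 + sqrt(2)*sqrt(G) (p(G) = 3 + sqrt(G + G) = 3 + sqrt(2*G) = 3 + sqrt(2)*sqrt(G))
g = -155/36 (g = (5*(-5) - 5/6)/(5 + 1) = (-25 - 5/6)/6 = -155/6*1/6 = -155/36 ≈ -4.3056)
(p(-5)*g)*4 = ((3 + sqrt(2)*sqrt(-5))*(-155/36))*4 = ((3 + sqrt(2)*(I*sqrt(5)))*(-155/36))*4 = ((3 + I*sqrt(10))*(-155/36))*4 = (-155/12 - 155*I*sqrt(10)/36)*4 = -155/3 - 155*I*sqrt(10)/9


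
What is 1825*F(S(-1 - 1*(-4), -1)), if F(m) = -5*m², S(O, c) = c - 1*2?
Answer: -82125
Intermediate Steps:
S(O, c) = -2 + c (S(O, c) = c - 2 = -2 + c)
1825*F(S(-1 - 1*(-4), -1)) = 1825*(-5*(-2 - 1)²) = 1825*(-5*(-3)²) = 1825*(-5*9) = 1825*(-45) = -82125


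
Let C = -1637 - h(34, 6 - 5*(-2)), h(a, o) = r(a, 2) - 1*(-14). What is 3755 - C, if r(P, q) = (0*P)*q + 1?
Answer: 5407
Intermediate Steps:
r(P, q) = 1 (r(P, q) = 0*q + 1 = 0 + 1 = 1)
h(a, o) = 15 (h(a, o) = 1 - 1*(-14) = 1 + 14 = 15)
C = -1652 (C = -1637 - 1*15 = -1637 - 15 = -1652)
3755 - C = 3755 - 1*(-1652) = 3755 + 1652 = 5407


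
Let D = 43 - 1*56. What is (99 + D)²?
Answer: 7396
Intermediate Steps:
D = -13 (D = 43 - 56 = -13)
(99 + D)² = (99 - 13)² = 86² = 7396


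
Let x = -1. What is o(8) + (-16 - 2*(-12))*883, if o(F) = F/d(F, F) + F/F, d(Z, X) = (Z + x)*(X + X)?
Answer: 98911/14 ≈ 7065.1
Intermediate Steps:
d(Z, X) = 2*X*(-1 + Z) (d(Z, X) = (Z - 1)*(X + X) = (-1 + Z)*(2*X) = 2*X*(-1 + Z))
o(F) = 1 + 1/(2*(-1 + F)) (o(F) = F/((2*F*(-1 + F))) + F/F = F*(1/(2*F*(-1 + F))) + 1 = 1/(2*(-1 + F)) + 1 = 1 + 1/(2*(-1 + F)))
o(8) + (-16 - 2*(-12))*883 = (-½ + 8)/(-1 + 8) + (-16 - 2*(-12))*883 = (15/2)/7 + (-16 + 24)*883 = (⅐)*(15/2) + 8*883 = 15/14 + 7064 = 98911/14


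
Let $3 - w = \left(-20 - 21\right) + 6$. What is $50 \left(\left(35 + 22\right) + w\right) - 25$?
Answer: $4725$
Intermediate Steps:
$w = 38$ ($w = 3 - \left(\left(-20 - 21\right) + 6\right) = 3 - \left(-41 + 6\right) = 3 - -35 = 3 + 35 = 38$)
$50 \left(\left(35 + 22\right) + w\right) - 25 = 50 \left(\left(35 + 22\right) + 38\right) - 25 = 50 \left(57 + 38\right) - 25 = 50 \cdot 95 - 25 = 4750 - 25 = 4725$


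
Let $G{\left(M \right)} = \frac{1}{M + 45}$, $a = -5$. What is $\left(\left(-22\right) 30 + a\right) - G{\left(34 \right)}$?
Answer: $- \frac{52536}{79} \approx -665.01$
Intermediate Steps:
$G{\left(M \right)} = \frac{1}{45 + M}$
$\left(\left(-22\right) 30 + a\right) - G{\left(34 \right)} = \left(\left(-22\right) 30 - 5\right) - \frac{1}{45 + 34} = \left(-660 - 5\right) - \frac{1}{79} = -665 - \frac{1}{79} = - \frac{52536}{79}$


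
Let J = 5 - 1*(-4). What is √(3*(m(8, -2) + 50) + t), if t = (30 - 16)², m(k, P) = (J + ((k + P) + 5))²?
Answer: √1546 ≈ 39.319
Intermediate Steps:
J = 9 (J = 5 + 4 = 9)
m(k, P) = (14 + P + k)² (m(k, P) = (9 + ((k + P) + 5))² = (9 + ((P + k) + 5))² = (9 + (5 + P + k))² = (14 + P + k)²)
t = 196 (t = 14² = 196)
√(3*(m(8, -2) + 50) + t) = √(3*((14 - 2 + 8)² + 50) + 196) = √(3*(20² + 50) + 196) = √(3*(400 + 50) + 196) = √(3*450 + 196) = √(1350 + 196) = √1546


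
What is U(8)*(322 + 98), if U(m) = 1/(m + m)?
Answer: 105/4 ≈ 26.250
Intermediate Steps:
U(m) = 1/(2*m)
U(8)*(322 + 98) = ((1/2)/8)*(322 + 98) = ((1/2)*(1/8))*420 = (1/16)*420 = 105/4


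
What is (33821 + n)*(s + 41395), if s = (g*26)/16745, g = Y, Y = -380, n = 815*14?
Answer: 6270368057049/3349 ≈ 1.8723e+9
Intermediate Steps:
n = 11410
g = -380
s = -1976/3349 (s = -380*26/16745 = -9880*1/16745 = -1976/3349 ≈ -0.59003)
(33821 + n)*(s + 41395) = (33821 + 11410)*(-1976/3349 + 41395) = 45231*(138629879/3349) = 6270368057049/3349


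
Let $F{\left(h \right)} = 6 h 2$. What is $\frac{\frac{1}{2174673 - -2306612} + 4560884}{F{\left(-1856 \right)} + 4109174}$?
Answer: $\frac{20438621055941}{18314572629070} \approx 1.116$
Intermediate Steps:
$F{\left(h \right)} = 12 h$
$\frac{\frac{1}{2174673 - -2306612} + 4560884}{F{\left(-1856 \right)} + 4109174} = \frac{\frac{1}{2174673 - -2306612} + 4560884}{12 \left(-1856\right) + 4109174} = \frac{\frac{1}{2174673 + 2306612} + 4560884}{-22272 + 4109174} = \frac{\frac{1}{4481285} + 4560884}{4086902} = \left(\frac{1}{4481285} + 4560884\right) \frac{1}{4086902} = \frac{20438621055941}{4481285} \cdot \frac{1}{4086902} = \frac{20438621055941}{18314572629070}$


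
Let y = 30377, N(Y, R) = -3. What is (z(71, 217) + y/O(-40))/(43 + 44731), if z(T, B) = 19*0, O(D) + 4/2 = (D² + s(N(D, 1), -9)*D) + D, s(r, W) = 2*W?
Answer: 30377/101995172 ≈ 0.00029783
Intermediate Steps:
O(D) = -2 + D² - 17*D (O(D) = -2 + ((D² + (2*(-9))*D) + D) = -2 + ((D² - 18*D) + D) = -2 + (D² - 17*D) = -2 + D² - 17*D)
z(T, B) = 0
(z(71, 217) + y/O(-40))/(43 + 44731) = (0 + 30377/(-2 + (-40)² - 17*(-40)))/(43 + 44731) = (0 + 30377/(-2 + 1600 + 680))/44774 = (0 + 30377/2278)*(1/44774) = (30377/2278)*(1/44774) = 30377/101995172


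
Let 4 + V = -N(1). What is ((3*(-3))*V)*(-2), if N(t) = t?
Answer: -90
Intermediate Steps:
V = -5 (V = -4 - 1*1 = -4 - 1 = -5)
((3*(-3))*V)*(-2) = ((3*(-3))*(-5))*(-2) = -9*(-5)*(-2) = 45*(-2) = -90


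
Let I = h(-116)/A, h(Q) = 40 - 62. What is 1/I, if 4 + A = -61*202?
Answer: 6163/11 ≈ 560.27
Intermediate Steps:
A = -12326 (A = -4 - 61*202 = -4 - 12322 = -12326)
h(Q) = -22
I = 11/6163 (I = -22/(-12326) = -22*(-1/12326) = 11/6163 ≈ 0.0017848)
1/I = 1/(11/6163) = 6163/11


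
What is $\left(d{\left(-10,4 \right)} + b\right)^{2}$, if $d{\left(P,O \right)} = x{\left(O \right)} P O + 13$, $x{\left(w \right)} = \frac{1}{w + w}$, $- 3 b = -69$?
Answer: $961$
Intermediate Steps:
$b = 23$ ($b = \left(- \frac{1}{3}\right) \left(-69\right) = 23$)
$x{\left(w \right)} = \frac{1}{2 w}$
$d{\left(P,O \right)} = 13 + \frac{P}{2}$ ($d{\left(P,O \right)} = \frac{1}{2 O} P O + 13 = \frac{P}{2 O} O + 13 = \frac{P}{2} + 13 = 13 + \frac{P}{2}$)
$\left(d{\left(-10,4 \right)} + b\right)^{2} = \left(\left(13 + \frac{1}{2} \left(-10\right)\right) + 23\right)^{2} = \left(\left(13 - 5\right) + 23\right)^{2} = \left(8 + 23\right)^{2} = 31^{2} = 961$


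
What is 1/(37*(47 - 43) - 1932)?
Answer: -1/1784 ≈ -0.00056054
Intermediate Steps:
1/(37*(47 - 43) - 1932) = 1/(37*4 - 1932) = 1/(148 - 1932) = 1/(-1784) = -1/1784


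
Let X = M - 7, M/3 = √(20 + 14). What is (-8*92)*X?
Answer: 5152 - 2208*√34 ≈ -7722.7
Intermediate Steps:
M = 3*√34 (M = 3*√(20 + 14) = 3*√34 ≈ 17.493)
X = -7 + 3*√34 (X = 3*√34 - 7 = -7 + 3*√34 ≈ 10.493)
(-8*92)*X = (-8*92)*(-7 + 3*√34) = -736*(-7 + 3*√34) = 5152 - 2208*√34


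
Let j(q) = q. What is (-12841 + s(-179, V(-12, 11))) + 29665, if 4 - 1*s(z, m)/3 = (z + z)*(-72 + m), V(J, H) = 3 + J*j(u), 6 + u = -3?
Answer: 58722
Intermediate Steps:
u = -9 (u = -6 - 3 = -9)
V(J, H) = 3 - 9*J (V(J, H) = 3 + J*(-9) = 3 - 9*J)
s(z, m) = 12 - 6*z*(-72 + m) (s(z, m) = 12 - 3*(z + z)*(-72 + m) = 12 - 3*2*z*(-72 + m) = 12 - 6*z*(-72 + m))
(-12841 + s(-179, V(-12, 11))) + 29665 = (-12841 + (12 + 432*(-179) - 6*(3 - 9*(-12))*(-179))) + 29665 = (-12841 + (12 - 77328 - 6*(3 + 108)*(-179))) + 29665 = (-12841 + (12 - 77328 - 6*111*(-179))) + 29665 = (-12841 + (12 - 77328 + 119214)) + 29665 = (-12841 + 41898) + 29665 = 29057 + 29665 = 58722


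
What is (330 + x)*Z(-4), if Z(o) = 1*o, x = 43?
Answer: -1492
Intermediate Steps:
Z(o) = o
(330 + x)*Z(-4) = (330 + 43)*(-4) = 373*(-4) = -1492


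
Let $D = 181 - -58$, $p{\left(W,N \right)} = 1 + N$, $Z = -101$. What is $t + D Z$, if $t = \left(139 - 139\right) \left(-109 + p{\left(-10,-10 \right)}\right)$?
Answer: $-24139$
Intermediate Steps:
$D = 239$ ($D = 181 + 58 = 239$)
$t = 0$ ($t = \left(139 - 139\right) \left(-109 + \left(1 - 10\right)\right) = 0 \left(-109 - 9\right) = 0 \left(-118\right) = 0$)
$t + D Z = 0 + 239 \left(-101\right) = 0 - 24139 = -24139$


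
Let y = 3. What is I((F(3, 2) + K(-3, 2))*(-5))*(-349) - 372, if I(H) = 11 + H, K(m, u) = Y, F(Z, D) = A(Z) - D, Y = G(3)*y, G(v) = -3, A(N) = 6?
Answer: -12936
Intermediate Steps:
Y = -9 (Y = -3*3 = -9)
F(Z, D) = 6 - D
K(m, u) = -9
I((F(3, 2) + K(-3, 2))*(-5))*(-349) - 372 = (11 + ((6 - 1*2) - 9)*(-5))*(-349) - 372 = (11 + ((6 - 2) - 9)*(-5))*(-349) - 372 = (11 + (4 - 9)*(-5))*(-349) - 372 = (11 - 5*(-5))*(-349) - 372 = (11 + 25)*(-349) - 372 = 36*(-349) - 372 = -12564 - 372 = -12936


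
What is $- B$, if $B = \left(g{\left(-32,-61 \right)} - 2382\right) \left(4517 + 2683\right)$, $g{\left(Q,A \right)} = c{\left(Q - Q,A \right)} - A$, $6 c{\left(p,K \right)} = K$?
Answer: $16784400$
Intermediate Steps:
$c{\left(p,K \right)} = \frac{K}{6}$
$g{\left(Q,A \right)} = - \frac{5 A}{6}$ ($g{\left(Q,A \right)} = \frac{A}{6} - A = - \frac{5 A}{6}$)
$B = -16784400$ ($B = \left(\left(- \frac{5}{6}\right) \left(-61\right) - 2382\right) \left(4517 + 2683\right) = \left(\frac{305}{6} - 2382\right) 7200 = \left(- \frac{13987}{6}\right) 7200 = -16784400$)
$- B = \left(-1\right) \left(-16784400\right) = 16784400$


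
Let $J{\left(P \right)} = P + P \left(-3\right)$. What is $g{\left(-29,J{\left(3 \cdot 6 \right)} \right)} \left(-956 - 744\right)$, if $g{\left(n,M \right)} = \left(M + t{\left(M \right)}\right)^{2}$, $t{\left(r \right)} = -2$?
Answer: $-2454800$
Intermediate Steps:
$J{\left(P \right)} = - 2 P$ ($J{\left(P \right)} = P - 3 P = - 2 P$)
$g{\left(n,M \right)} = \left(-2 + M\right)^{2}$ ($g{\left(n,M \right)} = \left(M - 2\right)^{2} = \left(-2 + M\right)^{2}$)
$g{\left(-29,J{\left(3 \cdot 6 \right)} \right)} \left(-956 - 744\right) = \left(-2 - 2 \cdot 3 \cdot 6\right)^{2} \left(-956 - 744\right) = \left(-2 - 36\right)^{2} \left(-1700\right) = \left(-38\right)^{2} \left(-1700\right) = 1444 \left(-1700\right) = -2454800$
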